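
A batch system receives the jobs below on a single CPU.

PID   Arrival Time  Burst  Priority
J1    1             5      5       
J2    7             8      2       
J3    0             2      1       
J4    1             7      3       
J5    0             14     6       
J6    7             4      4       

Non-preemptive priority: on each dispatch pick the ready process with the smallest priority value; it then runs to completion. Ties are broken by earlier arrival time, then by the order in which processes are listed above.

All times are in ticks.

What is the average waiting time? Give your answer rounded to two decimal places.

9.83

Timeline: | J3 0-2 | J4 2-9 | J2 9-17 | J6 17-21 | J1 21-26 | J5 26-40 |
Completion: J1=26  J2=17  J3=2  J4=9  J5=40  J6=21
Turnaround (C−A): J1=25  J2=10  J3=2  J4=8  J5=40  J6=14
Waiting times: J1=20, J2=2, J3=0, J4=1, J5=26, J6=10
Average waiting = (20+2+0+1+26+10) / 6 = 59/6 = 9.83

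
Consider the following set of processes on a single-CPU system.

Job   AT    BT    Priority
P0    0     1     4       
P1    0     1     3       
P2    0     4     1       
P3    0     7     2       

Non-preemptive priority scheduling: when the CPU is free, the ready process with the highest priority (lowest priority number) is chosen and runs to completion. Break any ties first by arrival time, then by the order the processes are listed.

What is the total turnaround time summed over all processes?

Gantt: | P2 0-4 | P3 4-11 | P1 11-12 | P0 12-13 |
Completion: P0=13  P1=12  P2=4  P3=11
Turnaround (C−A): P0=13  P1=12  P2=4  P3=11
Turnaround = completion − arrival: P0=13, P1=12, P2=4, P3=11
Total turnaround = 13 + 12 + 4 + 11 = 40

40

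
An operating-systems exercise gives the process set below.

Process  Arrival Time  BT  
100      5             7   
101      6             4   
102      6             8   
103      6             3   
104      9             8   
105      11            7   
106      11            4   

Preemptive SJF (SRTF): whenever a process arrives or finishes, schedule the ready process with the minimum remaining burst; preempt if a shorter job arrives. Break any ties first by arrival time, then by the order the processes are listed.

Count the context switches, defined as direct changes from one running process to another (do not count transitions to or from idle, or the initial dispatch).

7

Schedule: | idle 0-5 | 100 5-6 | 103 6-9 | 101 9-13 | 106 13-17 | 100 17-23 | 105 23-30 | 102 30-38 | 104 38-46 |
Completion: 100=23  101=13  102=38  103=9  104=46  105=30  106=17
Turnaround (C−A): 100=18  101=7  102=32  103=3  104=37  105=19  106=6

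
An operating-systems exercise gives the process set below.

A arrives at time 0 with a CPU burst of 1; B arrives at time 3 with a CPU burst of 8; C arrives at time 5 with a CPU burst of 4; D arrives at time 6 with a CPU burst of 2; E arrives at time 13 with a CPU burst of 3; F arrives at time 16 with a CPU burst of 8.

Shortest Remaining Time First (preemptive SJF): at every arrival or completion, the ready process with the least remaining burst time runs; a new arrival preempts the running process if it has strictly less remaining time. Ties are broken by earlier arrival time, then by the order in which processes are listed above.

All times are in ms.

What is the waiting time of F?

Gantt: | A 0-1 | idle 1-3 | B 3-5 | C 5-6 | D 6-8 | C 8-11 | B 11-13 | E 13-16 | B 16-20 | F 20-28 |
Completion: A=1  B=20  C=11  D=8  E=16  F=28
Waiting(F) = turnaround − burst = 12 − 8 = 4

4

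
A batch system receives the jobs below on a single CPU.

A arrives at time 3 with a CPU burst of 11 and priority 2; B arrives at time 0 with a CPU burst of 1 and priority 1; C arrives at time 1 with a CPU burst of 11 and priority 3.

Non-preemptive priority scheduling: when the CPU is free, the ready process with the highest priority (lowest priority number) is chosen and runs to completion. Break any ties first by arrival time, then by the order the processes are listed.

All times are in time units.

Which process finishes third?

Timeline: | B 0-1 | C 1-12 | A 12-23 |
Completion: A=23  B=1  C=12
Finish order: B → C → A

A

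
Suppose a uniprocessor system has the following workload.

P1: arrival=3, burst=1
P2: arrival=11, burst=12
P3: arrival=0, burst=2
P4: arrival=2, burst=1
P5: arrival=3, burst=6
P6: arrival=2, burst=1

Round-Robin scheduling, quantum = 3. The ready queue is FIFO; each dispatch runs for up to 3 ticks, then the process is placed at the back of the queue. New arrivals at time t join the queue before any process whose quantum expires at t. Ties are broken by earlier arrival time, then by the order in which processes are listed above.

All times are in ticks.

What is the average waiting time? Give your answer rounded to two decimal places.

0.67

Gantt: | P3 0-2 | P4 2-3 | P6 3-4 | P1 4-5 | P5 5-11 | P2 11-23 |
Completion: P1=5  P2=23  P3=2  P4=3  P5=11  P6=4
Turnaround (C−A): P1=2  P2=12  P3=2  P4=1  P5=8  P6=2
Waiting times: P1=1, P2=0, P3=0, P4=0, P5=2, P6=1
Average waiting = (1+0+0+0+2+1) / 6 = 4/6 = 0.67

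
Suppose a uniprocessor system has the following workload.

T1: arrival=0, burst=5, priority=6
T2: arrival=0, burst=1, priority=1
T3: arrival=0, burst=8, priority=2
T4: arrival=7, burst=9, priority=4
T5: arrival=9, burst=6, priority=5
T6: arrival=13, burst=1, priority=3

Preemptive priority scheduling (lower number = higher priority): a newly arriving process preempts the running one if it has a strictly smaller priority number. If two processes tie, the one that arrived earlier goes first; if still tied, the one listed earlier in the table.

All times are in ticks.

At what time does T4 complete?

19

Gantt: | T2 0-1 | T3 1-9 | T4 9-13 | T6 13-14 | T4 14-19 | T5 19-25 | T1 25-30 |
Completion: T1=30  T2=1  T3=9  T4=19  T5=25  T6=14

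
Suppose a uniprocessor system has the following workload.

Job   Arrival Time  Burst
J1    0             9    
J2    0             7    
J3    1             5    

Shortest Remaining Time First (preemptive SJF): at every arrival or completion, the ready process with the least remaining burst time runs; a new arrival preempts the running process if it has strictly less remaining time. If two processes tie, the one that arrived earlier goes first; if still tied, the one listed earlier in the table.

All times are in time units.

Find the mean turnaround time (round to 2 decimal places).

Gantt: | J2 0-1 | J3 1-6 | J2 6-12 | J1 12-21 |
Completion: J1=21  J2=12  J3=6
Turnaround times: J1=21, J2=12, J3=5
Average turnaround = (21+12+5) / 3 = 38/3 = 12.67

12.67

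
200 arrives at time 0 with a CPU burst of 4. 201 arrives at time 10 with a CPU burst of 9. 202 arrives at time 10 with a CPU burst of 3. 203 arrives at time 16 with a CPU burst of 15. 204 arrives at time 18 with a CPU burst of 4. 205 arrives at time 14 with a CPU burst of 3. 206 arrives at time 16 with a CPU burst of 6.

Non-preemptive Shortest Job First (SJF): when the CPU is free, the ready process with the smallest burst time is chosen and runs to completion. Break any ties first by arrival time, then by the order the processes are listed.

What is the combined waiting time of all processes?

Timeline: | 200 0-4 | idle 4-10 | 202 10-13 | 201 13-22 | 205 22-25 | 204 25-29 | 206 29-35 | 203 35-50 |
Completion: 200=4  201=22  202=13  203=50  204=29  205=25  206=35
Turnaround (C−A): 200=4  201=12  202=3  203=34  204=11  205=11  206=19
Waiting = turnaround − burst: 200=0, 201=3, 202=0, 203=19, 204=7, 205=8, 206=13
Total waiting = 0 + 3 + 0 + 19 + 7 + 8 + 13 = 50

50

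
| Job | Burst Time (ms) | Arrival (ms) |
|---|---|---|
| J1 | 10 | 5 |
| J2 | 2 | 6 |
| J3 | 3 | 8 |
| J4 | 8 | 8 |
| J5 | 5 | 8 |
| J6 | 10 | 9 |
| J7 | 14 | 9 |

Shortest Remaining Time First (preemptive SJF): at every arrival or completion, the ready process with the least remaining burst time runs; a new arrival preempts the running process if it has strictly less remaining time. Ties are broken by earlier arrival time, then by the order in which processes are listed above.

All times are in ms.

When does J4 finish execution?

24

Gantt: | idle 0-5 | J1 5-6 | J2 6-8 | J3 8-11 | J5 11-16 | J4 16-24 | J1 24-33 | J6 33-43 | J7 43-57 |
Completion: J1=33  J2=8  J3=11  J4=24  J5=16  J6=43  J7=57
Turnaround (C−A): J1=28  J2=2  J3=3  J4=16  J5=8  J6=34  J7=48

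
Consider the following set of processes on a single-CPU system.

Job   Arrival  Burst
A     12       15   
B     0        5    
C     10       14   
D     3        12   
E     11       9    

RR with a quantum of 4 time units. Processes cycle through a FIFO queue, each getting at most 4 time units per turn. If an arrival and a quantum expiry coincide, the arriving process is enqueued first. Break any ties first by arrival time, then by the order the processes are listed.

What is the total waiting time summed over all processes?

Schedule: | B 0-4 | D 4-8 | B 8-9 | D 9-13 | C 13-17 | E 17-21 | A 21-25 | D 25-29 | C 29-33 | E 33-37 | A 37-41 | C 41-45 | E 45-46 | A 46-50 | C 50-52 | A 52-55 |
Completion: A=55  B=9  C=52  D=29  E=46
Waiting = turnaround − burst: A=28, B=4, C=28, D=14, E=26
Total waiting = 28 + 4 + 28 + 14 + 26 = 100

100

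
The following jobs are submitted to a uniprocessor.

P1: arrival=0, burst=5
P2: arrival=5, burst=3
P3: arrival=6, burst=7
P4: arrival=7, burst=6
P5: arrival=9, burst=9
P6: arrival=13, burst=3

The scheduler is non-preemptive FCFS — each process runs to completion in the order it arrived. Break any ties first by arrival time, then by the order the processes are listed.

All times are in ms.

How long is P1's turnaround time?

Timeline: | P1 0-5 | P2 5-8 | P3 8-15 | P4 15-21 | P5 21-30 | P6 30-33 |
Completion: P1=5  P2=8  P3=15  P4=21  P5=30  P6=33
Turnaround(P1) = completion − arrival = 5 − 0 = 5

5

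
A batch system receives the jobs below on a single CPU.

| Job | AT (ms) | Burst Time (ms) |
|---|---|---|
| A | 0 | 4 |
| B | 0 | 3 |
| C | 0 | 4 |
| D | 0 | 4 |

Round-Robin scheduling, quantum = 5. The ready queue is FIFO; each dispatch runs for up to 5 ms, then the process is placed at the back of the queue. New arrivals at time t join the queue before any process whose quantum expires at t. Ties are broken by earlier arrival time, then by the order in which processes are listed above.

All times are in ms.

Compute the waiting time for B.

4

Timeline: | A 0-4 | B 4-7 | C 7-11 | D 11-15 |
Completion: A=4  B=7  C=11  D=15
Turnaround (C−A): A=4  B=7  C=11  D=15
Waiting(B) = turnaround − burst = 7 − 3 = 4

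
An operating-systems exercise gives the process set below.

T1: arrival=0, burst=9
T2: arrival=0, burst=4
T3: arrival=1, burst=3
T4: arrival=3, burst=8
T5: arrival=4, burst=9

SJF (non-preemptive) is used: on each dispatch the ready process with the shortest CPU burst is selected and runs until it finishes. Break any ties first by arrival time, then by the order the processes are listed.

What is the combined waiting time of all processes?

Timeline: | T2 0-4 | T3 4-7 | T4 7-15 | T1 15-24 | T5 24-33 |
Completion: T1=24  T2=4  T3=7  T4=15  T5=33
Waiting = turnaround − burst: T1=15, T2=0, T3=3, T4=4, T5=20
Total waiting = 15 + 0 + 3 + 4 + 20 = 42

42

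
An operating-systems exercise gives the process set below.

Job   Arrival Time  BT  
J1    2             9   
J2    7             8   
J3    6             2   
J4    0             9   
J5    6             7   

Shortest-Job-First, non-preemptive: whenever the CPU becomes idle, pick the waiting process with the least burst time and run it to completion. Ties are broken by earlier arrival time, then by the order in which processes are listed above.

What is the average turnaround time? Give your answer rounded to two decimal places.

15.60

Schedule: | J4 0-9 | J3 9-11 | J5 11-18 | J2 18-26 | J1 26-35 |
Completion: J1=35  J2=26  J3=11  J4=9  J5=18
Turnaround times: J1=33, J2=19, J3=5, J4=9, J5=12
Average turnaround = (33+19+5+9+12) / 5 = 78/5 = 15.60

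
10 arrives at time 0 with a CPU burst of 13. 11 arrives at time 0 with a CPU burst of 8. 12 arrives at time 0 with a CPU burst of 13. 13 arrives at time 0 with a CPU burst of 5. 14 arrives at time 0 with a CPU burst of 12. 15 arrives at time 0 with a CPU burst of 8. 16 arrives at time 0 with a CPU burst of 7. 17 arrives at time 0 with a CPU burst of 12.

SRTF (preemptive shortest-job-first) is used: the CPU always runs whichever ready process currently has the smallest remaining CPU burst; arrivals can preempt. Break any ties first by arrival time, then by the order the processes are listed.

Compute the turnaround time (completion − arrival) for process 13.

5

Schedule: | 13 0-5 | 16 5-12 | 11 12-20 | 15 20-28 | 14 28-40 | 17 40-52 | 10 52-65 | 12 65-78 |
Completion: 10=65  11=20  12=78  13=5  14=40  15=28  16=12  17=52
Turnaround(13) = completion − arrival = 5 − 0 = 5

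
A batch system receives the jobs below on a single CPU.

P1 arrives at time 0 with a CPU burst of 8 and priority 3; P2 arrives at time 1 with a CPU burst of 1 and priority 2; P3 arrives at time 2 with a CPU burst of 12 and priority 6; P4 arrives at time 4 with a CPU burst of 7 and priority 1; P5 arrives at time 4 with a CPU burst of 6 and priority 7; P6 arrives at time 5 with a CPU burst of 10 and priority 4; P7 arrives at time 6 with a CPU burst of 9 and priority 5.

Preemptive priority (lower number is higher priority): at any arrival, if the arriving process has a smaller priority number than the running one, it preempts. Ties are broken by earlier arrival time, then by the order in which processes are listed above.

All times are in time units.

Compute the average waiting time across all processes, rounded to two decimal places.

16.43

Gantt: | P1 0-1 | P2 1-2 | P1 2-4 | P4 4-11 | P1 11-16 | P6 16-26 | P7 26-35 | P3 35-47 | P5 47-53 |
Completion: P1=16  P2=2  P3=47  P4=11  P5=53  P6=26  P7=35
Waiting times: P1=8, P2=0, P3=33, P4=0, P5=43, P6=11, P7=20
Average waiting = (8+0+33+0+43+11+20) / 7 = 115/7 = 16.43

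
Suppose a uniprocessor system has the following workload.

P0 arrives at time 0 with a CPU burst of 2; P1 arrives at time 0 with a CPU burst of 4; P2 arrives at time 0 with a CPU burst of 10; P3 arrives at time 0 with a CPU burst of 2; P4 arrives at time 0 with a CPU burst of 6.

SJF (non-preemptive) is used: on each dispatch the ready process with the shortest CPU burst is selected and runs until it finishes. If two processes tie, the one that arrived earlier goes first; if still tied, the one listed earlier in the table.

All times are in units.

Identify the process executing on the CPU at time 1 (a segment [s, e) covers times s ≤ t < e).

P0

Timeline: | P0 0-2 | P3 2-4 | P1 4-8 | P4 8-14 | P2 14-24 |
Completion: P0=2  P1=8  P2=24  P3=4  P4=14
Turnaround (C−A): P0=2  P1=8  P2=24  P3=4  P4=14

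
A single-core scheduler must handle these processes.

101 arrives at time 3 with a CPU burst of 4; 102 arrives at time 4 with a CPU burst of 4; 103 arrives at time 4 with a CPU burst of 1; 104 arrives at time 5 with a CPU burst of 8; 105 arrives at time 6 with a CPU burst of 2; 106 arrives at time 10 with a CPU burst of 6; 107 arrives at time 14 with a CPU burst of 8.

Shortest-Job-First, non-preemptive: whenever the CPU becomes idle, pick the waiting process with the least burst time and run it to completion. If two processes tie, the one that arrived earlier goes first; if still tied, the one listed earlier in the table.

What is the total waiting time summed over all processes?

Timeline: | idle 0-3 | 101 3-7 | 103 7-8 | 105 8-10 | 102 10-14 | 106 14-20 | 104 20-28 | 107 28-36 |
Completion: 101=7  102=14  103=8  104=28  105=10  106=20  107=36
Turnaround (C−A): 101=4  102=10  103=4  104=23  105=4  106=10  107=22
Waiting = turnaround − burst: 101=0, 102=6, 103=3, 104=15, 105=2, 106=4, 107=14
Total waiting = 0 + 6 + 3 + 15 + 2 + 4 + 14 = 44

44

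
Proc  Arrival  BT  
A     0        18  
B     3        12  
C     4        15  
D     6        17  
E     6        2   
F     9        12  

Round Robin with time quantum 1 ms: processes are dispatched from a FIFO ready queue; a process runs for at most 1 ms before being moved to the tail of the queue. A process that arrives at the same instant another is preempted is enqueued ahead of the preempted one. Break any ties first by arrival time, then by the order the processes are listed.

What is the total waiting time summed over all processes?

258

Schedule: | A 0-3 | B 3-4 | A 4-5 | C 5-6 | B 6-7 | A 7-8 | D 8-9 | E 9-10 | C 10-11 | B 11-12 | A 12-13 | F 13-14 | D 14-15 | E 15-16 | C 16-17 | B 17-18 | A 18-19 | F 19-20 | D 20-21 | C 21-22 | B 22-23 | A 23-24 | F 24-25 | D 25-26 | C 26-27 | B 27-28 | A 28-29 | F 29-30 | D 30-31 | C 31-32 | B 32-33 | A 33-34 | F 34-35 | D 35-36 | C 36-37 | B 37-38 | A 38-39 | F 39-40 | D 40-41 | C 41-42 | B 42-43 | A 43-44 | F 44-45 | D 45-46 | C 46-47 | B 47-48 | A 48-49 | F 49-50 | D 50-51 | C 51-52 | B 52-53 | A 53-54 | F 54-55 | D 55-56 | C 56-57 | B 57-58 | A 58-59 | F 59-60 | D 60-61 | C 61-62 | A 62-63 | F 63-64 | D 64-65 | C 65-66 | A 66-67 | F 67-68 | D 68-69 | C 69-70 | A 70-71 | D 71-72 | C 72-73 | D 73-76 |
Completion: A=71  B=58  C=73  D=76  E=16  F=68
Turnaround (C−A): A=71  B=55  C=69  D=70  E=10  F=59
Waiting = turnaround − burst: A=53, B=43, C=54, D=53, E=8, F=47
Total waiting = 53 + 43 + 54 + 53 + 8 + 47 = 258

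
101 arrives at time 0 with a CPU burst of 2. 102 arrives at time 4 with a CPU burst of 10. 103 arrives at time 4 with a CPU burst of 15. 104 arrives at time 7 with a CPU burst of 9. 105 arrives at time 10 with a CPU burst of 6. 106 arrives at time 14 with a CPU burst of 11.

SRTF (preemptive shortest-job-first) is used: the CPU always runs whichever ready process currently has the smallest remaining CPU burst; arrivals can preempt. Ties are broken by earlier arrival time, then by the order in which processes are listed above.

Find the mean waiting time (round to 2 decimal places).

Schedule: | 101 0-2 | idle 2-4 | 102 4-14 | 105 14-20 | 104 20-29 | 106 29-40 | 103 40-55 |
Completion: 101=2  102=14  103=55  104=29  105=20  106=40
Waiting times: 101=0, 102=0, 103=36, 104=13, 105=4, 106=15
Average waiting = (0+0+36+13+4+15) / 6 = 68/6 = 11.33

11.33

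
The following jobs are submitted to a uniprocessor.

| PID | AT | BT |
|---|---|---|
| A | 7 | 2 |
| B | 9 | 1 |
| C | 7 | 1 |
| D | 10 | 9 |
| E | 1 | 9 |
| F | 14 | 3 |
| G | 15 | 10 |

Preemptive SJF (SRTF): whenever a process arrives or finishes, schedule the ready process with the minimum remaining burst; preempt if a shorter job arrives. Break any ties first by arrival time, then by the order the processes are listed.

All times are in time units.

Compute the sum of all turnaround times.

Timeline: | idle 0-1 | E 1-7 | C 7-8 | A 8-10 | B 10-11 | E 11-14 | F 14-17 | D 17-26 | G 26-36 |
Completion: A=10  B=11  C=8  D=26  E=14  F=17  G=36
Turnaround = completion − arrival: A=3, B=2, C=1, D=16, E=13, F=3, G=21
Total turnaround = 3 + 2 + 1 + 16 + 13 + 3 + 21 = 59

59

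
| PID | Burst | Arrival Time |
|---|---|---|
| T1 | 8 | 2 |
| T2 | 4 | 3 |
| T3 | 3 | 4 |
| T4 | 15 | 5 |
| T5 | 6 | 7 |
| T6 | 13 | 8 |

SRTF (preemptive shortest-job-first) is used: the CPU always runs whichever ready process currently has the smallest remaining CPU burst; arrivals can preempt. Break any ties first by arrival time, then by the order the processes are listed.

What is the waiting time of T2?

0

Gantt: | idle 0-2 | T1 2-3 | T2 3-7 | T3 7-10 | T5 10-16 | T1 16-23 | T6 23-36 | T4 36-51 |
Completion: T1=23  T2=7  T3=10  T4=51  T5=16  T6=36
Turnaround (C−A): T1=21  T2=4  T3=6  T4=46  T5=9  T6=28
Waiting(T2) = turnaround − burst = 4 − 4 = 0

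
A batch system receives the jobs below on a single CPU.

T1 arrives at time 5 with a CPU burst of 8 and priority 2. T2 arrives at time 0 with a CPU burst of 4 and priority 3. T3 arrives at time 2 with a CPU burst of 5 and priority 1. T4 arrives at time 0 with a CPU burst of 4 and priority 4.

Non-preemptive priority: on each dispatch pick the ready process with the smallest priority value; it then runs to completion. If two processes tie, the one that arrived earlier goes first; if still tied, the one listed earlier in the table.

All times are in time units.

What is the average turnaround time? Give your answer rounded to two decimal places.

11.00

Schedule: | T2 0-4 | T3 4-9 | T1 9-17 | T4 17-21 |
Completion: T1=17  T2=4  T3=9  T4=21
Turnaround times: T1=12, T2=4, T3=7, T4=21
Average turnaround = (12+4+7+21) / 4 = 44/4 = 11.00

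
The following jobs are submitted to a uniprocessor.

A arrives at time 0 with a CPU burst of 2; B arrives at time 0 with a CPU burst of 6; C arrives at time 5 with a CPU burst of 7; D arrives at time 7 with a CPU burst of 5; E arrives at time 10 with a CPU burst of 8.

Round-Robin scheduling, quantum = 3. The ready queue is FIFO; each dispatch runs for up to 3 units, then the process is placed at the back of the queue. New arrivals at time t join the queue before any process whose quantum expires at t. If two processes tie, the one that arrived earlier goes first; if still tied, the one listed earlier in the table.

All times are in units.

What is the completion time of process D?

Gantt: | A 0-2 | B 2-5 | C 5-8 | B 8-11 | D 11-14 | C 14-17 | E 17-20 | D 20-22 | C 22-23 | E 23-28 |
Completion: A=2  B=11  C=23  D=22  E=28

22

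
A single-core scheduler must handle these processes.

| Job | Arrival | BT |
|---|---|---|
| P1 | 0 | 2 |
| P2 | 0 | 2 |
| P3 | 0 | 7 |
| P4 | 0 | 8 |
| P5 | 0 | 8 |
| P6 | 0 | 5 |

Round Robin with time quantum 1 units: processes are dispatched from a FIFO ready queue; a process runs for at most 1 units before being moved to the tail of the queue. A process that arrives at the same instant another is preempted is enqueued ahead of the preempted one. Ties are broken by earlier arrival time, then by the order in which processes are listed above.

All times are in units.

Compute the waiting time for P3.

21

Gantt: | P1 0-1 | P2 1-2 | P3 2-3 | P4 3-4 | P5 4-5 | P6 5-6 | P1 6-7 | P2 7-8 | P3 8-9 | P4 9-10 | P5 10-11 | P6 11-12 | P3 12-13 | P4 13-14 | P5 14-15 | P6 15-16 | P3 16-17 | P4 17-18 | P5 18-19 | P6 19-20 | P3 20-21 | P4 21-22 | P5 22-23 | P6 23-24 | P3 24-25 | P4 25-26 | P5 26-27 | P3 27-28 | P4 28-29 | P5 29-30 | P4 30-31 | P5 31-32 |
Completion: P1=7  P2=8  P3=28  P4=31  P5=32  P6=24
Waiting(P3) = turnaround − burst = 28 − 7 = 21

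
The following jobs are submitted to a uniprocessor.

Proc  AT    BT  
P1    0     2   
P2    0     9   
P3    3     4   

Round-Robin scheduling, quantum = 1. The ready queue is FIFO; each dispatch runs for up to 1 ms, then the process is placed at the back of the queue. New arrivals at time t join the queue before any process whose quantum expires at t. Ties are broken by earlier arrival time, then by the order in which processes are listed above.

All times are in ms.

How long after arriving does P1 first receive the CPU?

0

Schedule: | P1 0-1 | P2 1-2 | P1 2-3 | P2 3-4 | P3 4-5 | P2 5-6 | P3 6-7 | P2 7-8 | P3 8-9 | P2 9-10 | P3 10-11 | P2 11-15 |
Completion: P1=3  P2=15  P3=11
Response(P1) = first start − arrival = 0 − 0 = 0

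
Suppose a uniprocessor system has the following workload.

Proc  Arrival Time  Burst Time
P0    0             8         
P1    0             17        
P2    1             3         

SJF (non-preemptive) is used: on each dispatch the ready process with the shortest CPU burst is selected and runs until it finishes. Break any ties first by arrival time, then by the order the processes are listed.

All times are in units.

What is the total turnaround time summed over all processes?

Gantt: | P0 0-8 | P2 8-11 | P1 11-28 |
Completion: P0=8  P1=28  P2=11
Turnaround (C−A): P0=8  P1=28  P2=10
Turnaround = completion − arrival: P0=8, P1=28, P2=10
Total turnaround = 8 + 28 + 10 = 46

46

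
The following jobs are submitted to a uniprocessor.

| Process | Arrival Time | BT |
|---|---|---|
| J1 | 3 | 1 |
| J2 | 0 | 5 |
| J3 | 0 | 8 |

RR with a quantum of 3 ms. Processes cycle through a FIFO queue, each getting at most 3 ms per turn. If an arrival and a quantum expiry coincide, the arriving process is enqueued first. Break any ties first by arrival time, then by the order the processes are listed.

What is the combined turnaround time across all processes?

27

Schedule: | J2 0-3 | J3 3-6 | J1 6-7 | J2 7-9 | J3 9-14 |
Completion: J1=7  J2=9  J3=14
Turnaround = completion − arrival: J1=4, J2=9, J3=14
Total turnaround = 4 + 9 + 14 = 27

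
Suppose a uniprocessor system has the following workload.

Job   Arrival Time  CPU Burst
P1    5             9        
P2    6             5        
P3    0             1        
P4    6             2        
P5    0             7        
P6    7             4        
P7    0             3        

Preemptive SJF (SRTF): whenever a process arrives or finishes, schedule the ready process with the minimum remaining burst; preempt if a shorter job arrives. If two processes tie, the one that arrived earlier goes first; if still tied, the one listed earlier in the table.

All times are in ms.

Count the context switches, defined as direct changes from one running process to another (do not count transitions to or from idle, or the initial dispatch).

7

Gantt: | P3 0-1 | P7 1-4 | P5 4-6 | P4 6-8 | P6 8-12 | P5 12-17 | P2 17-22 | P1 22-31 |
Completion: P1=31  P2=22  P3=1  P4=8  P5=17  P6=12  P7=4
Turnaround (C−A): P1=26  P2=16  P3=1  P4=2  P5=17  P6=5  P7=4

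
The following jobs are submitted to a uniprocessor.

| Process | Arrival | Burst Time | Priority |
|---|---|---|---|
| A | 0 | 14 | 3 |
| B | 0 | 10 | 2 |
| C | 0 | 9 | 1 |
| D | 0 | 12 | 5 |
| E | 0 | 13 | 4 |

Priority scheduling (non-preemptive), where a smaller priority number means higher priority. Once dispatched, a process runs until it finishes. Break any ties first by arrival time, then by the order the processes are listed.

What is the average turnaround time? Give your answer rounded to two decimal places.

33.00

Gantt: | C 0-9 | B 9-19 | A 19-33 | E 33-46 | D 46-58 |
Completion: A=33  B=19  C=9  D=58  E=46
Turnaround (C−A): A=33  B=19  C=9  D=58  E=46
Turnaround times: A=33, B=19, C=9, D=58, E=46
Average turnaround = (33+19+9+58+46) / 5 = 165/5 = 33.00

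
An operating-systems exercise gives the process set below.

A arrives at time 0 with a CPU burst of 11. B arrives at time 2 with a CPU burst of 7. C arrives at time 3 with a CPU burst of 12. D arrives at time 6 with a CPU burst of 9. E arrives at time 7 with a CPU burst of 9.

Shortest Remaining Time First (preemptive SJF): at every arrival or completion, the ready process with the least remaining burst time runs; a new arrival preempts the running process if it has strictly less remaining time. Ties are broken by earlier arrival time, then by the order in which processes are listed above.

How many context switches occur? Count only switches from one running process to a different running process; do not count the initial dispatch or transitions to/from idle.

5

Schedule: | A 0-2 | B 2-9 | A 9-18 | D 18-27 | E 27-36 | C 36-48 |
Completion: A=18  B=9  C=48  D=27  E=36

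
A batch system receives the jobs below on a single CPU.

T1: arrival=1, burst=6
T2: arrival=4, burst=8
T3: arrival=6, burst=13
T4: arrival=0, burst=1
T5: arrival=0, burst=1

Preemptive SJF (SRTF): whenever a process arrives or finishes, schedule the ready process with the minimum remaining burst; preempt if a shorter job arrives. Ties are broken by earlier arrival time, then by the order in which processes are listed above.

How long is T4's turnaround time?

Schedule: | T4 0-1 | T5 1-2 | T1 2-8 | T2 8-16 | T3 16-29 |
Completion: T1=8  T2=16  T3=29  T4=1  T5=2
Turnaround(T4) = completion − arrival = 1 − 0 = 1

1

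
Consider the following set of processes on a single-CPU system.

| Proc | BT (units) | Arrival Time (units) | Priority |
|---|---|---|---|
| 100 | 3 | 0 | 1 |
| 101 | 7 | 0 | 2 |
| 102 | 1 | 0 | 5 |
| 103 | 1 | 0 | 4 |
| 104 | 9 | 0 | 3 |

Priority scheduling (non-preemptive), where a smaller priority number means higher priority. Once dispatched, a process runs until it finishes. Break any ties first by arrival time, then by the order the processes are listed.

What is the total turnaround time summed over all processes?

Gantt: | 100 0-3 | 101 3-10 | 104 10-19 | 103 19-20 | 102 20-21 |
Completion: 100=3  101=10  102=21  103=20  104=19
Turnaround (C−A): 100=3  101=10  102=21  103=20  104=19
Turnaround = completion − arrival: 100=3, 101=10, 102=21, 103=20, 104=19
Total turnaround = 3 + 10 + 21 + 20 + 19 = 73

73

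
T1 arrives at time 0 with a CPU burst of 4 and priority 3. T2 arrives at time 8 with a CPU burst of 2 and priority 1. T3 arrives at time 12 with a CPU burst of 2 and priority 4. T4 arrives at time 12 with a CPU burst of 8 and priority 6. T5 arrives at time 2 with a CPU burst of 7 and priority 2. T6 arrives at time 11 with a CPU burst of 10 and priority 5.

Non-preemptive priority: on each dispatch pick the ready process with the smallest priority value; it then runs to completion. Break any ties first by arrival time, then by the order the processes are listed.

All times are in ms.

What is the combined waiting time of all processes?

Timeline: | T1 0-4 | T5 4-11 | T2 11-13 | T3 13-15 | T6 15-25 | T4 25-33 |
Completion: T1=4  T2=13  T3=15  T4=33  T5=11  T6=25
Turnaround (C−A): T1=4  T2=5  T3=3  T4=21  T5=9  T6=14
Waiting = turnaround − burst: T1=0, T2=3, T3=1, T4=13, T5=2, T6=4
Total waiting = 0 + 3 + 1 + 13 + 2 + 4 = 23

23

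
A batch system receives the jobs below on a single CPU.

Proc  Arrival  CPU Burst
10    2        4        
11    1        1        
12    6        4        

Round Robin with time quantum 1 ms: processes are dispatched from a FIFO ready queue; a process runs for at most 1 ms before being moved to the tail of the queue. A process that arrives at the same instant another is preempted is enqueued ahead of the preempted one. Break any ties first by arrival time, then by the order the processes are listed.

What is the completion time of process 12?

10

Timeline: | idle 0-1 | 11 1-2 | 10 2-6 | 12 6-10 |
Completion: 10=6  11=2  12=10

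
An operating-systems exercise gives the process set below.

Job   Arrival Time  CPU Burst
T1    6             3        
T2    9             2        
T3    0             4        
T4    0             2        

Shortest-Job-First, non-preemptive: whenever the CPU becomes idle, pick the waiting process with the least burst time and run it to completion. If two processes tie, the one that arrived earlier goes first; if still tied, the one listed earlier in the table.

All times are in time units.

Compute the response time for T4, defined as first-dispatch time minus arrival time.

0

Gantt: | T4 0-2 | T3 2-6 | T1 6-9 | T2 9-11 |
Completion: T1=9  T2=11  T3=6  T4=2
Response(T4) = first start − arrival = 0 − 0 = 0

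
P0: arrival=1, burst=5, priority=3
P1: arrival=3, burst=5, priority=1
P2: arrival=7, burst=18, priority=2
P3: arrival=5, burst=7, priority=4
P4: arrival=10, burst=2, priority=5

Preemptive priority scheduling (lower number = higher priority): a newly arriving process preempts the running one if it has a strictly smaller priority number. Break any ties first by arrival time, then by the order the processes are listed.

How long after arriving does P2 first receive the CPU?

1

Timeline: | idle 0-1 | P0 1-3 | P1 3-8 | P2 8-26 | P0 26-29 | P3 29-36 | P4 36-38 |
Completion: P0=29  P1=8  P2=26  P3=36  P4=38
Turnaround (C−A): P0=28  P1=5  P2=19  P3=31  P4=28
Response(P2) = first start − arrival = 8 − 7 = 1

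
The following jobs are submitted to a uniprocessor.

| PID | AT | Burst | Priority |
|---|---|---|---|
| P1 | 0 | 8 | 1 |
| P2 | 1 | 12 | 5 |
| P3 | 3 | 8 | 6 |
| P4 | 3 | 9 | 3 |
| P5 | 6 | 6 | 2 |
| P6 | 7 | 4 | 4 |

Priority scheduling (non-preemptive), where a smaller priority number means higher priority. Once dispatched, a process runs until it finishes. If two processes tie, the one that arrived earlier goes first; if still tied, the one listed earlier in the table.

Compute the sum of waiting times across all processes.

Schedule: | P1 0-8 | P5 8-14 | P4 14-23 | P6 23-27 | P2 27-39 | P3 39-47 |
Completion: P1=8  P2=39  P3=47  P4=23  P5=14  P6=27
Turnaround (C−A): P1=8  P2=38  P3=44  P4=20  P5=8  P6=20
Waiting = turnaround − burst: P1=0, P2=26, P3=36, P4=11, P5=2, P6=16
Total waiting = 0 + 26 + 36 + 11 + 2 + 16 = 91

91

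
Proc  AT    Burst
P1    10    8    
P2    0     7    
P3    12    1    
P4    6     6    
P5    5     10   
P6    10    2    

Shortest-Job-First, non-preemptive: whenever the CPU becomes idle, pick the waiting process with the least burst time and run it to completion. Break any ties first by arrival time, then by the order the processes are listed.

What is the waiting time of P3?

Gantt: | P2 0-7 | P4 7-13 | P3 13-14 | P6 14-16 | P1 16-24 | P5 24-34 |
Completion: P1=24  P2=7  P3=14  P4=13  P5=34  P6=16
Turnaround (C−A): P1=14  P2=7  P3=2  P4=7  P5=29  P6=6
Waiting(P3) = turnaround − burst = 2 − 1 = 1

1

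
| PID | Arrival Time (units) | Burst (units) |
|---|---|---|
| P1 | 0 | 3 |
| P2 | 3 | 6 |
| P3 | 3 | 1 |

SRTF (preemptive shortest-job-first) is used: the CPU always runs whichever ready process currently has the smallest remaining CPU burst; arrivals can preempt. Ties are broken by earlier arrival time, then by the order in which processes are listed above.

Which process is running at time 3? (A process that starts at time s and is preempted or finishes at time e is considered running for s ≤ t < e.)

P3

Gantt: | P1 0-3 | P3 3-4 | P2 4-10 |
Completion: P1=3  P2=10  P3=4
Turnaround (C−A): P1=3  P2=7  P3=1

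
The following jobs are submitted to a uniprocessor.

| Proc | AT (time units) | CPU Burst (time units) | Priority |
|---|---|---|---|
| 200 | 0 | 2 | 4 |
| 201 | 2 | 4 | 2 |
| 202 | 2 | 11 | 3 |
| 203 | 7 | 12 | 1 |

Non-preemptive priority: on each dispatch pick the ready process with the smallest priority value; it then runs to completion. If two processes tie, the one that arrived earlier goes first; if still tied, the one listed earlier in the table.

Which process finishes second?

Schedule: | 200 0-2 | 201 2-6 | 202 6-17 | 203 17-29 |
Completion: 200=2  201=6  202=17  203=29
Finish order: 200 → 201 → 202 → 203

201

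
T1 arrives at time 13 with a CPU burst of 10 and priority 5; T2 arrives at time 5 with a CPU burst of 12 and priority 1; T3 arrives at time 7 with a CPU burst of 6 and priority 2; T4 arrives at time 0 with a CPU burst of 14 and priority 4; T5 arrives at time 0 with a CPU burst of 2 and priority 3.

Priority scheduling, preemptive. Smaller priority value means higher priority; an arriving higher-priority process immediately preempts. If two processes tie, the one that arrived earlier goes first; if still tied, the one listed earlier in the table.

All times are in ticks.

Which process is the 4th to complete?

T4

Schedule: | T5 0-2 | T4 2-5 | T2 5-17 | T3 17-23 | T4 23-34 | T1 34-44 |
Completion: T1=44  T2=17  T3=23  T4=34  T5=2
Turnaround (C−A): T1=31  T2=12  T3=16  T4=34  T5=2
Finish order: T5 → T2 → T3 → T4 → T1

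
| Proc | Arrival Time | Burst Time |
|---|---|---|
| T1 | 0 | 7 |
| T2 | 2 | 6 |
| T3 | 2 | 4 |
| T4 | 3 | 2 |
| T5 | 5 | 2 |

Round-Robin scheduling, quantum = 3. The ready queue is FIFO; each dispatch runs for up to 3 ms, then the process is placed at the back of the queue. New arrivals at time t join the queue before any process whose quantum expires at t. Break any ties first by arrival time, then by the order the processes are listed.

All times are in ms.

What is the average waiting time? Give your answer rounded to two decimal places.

Timeline: | T1 0-3 | T2 3-6 | T3 6-9 | T4 9-11 | T1 11-14 | T5 14-16 | T2 16-19 | T3 19-20 | T1 20-21 |
Completion: T1=21  T2=19  T3=20  T4=11  T5=16
Turnaround (C−A): T1=21  T2=17  T3=18  T4=8  T5=11
Waiting times: T1=14, T2=11, T3=14, T4=6, T5=9
Average waiting = (14+11+14+6+9) / 5 = 54/5 = 10.80

10.80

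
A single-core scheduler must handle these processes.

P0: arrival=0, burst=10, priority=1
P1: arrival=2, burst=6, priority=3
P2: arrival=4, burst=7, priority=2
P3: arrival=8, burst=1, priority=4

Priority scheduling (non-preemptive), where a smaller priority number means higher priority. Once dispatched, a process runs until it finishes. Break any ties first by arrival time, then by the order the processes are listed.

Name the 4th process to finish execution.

P3

Schedule: | P0 0-10 | P2 10-17 | P1 17-23 | P3 23-24 |
Completion: P0=10  P1=23  P2=17  P3=24
Finish order: P0 → P2 → P1 → P3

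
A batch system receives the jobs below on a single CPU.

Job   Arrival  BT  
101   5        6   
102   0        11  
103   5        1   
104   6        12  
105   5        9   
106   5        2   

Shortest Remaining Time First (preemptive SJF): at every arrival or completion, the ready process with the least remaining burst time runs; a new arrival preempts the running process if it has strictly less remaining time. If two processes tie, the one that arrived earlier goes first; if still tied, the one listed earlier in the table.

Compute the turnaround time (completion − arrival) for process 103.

1

Schedule: | 102 0-5 | 103 5-6 | 106 6-8 | 102 8-14 | 101 14-20 | 105 20-29 | 104 29-41 |
Completion: 101=20  102=14  103=6  104=41  105=29  106=8
Turnaround (C−A): 101=15  102=14  103=1  104=35  105=24  106=3
Turnaround(103) = completion − arrival = 6 − 5 = 1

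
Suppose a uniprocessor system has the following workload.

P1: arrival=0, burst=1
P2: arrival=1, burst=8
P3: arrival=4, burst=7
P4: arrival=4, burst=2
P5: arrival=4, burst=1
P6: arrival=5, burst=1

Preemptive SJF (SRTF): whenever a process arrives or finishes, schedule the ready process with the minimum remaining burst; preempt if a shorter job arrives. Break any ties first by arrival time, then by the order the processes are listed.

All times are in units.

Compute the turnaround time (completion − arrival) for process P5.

1

Schedule: | P1 0-1 | P2 1-4 | P5 4-5 | P6 5-6 | P4 6-8 | P2 8-13 | P3 13-20 |
Completion: P1=1  P2=13  P3=20  P4=8  P5=5  P6=6
Turnaround(P5) = completion − arrival = 5 − 4 = 1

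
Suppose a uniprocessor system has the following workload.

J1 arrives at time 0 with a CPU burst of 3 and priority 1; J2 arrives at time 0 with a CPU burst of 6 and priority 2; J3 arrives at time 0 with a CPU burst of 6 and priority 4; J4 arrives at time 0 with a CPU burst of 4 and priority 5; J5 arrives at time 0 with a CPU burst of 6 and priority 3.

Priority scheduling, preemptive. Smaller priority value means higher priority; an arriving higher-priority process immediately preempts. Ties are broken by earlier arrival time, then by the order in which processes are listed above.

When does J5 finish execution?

Schedule: | J1 0-3 | J2 3-9 | J5 9-15 | J3 15-21 | J4 21-25 |
Completion: J1=3  J2=9  J3=21  J4=25  J5=15
Turnaround (C−A): J1=3  J2=9  J3=21  J4=25  J5=15

15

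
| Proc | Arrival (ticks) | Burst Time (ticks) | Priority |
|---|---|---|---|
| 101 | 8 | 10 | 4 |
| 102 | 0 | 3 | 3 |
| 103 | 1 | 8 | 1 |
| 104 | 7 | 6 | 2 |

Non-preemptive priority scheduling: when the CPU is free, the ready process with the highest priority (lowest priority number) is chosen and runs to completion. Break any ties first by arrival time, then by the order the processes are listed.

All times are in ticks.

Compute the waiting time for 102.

Timeline: | 102 0-3 | 103 3-11 | 104 11-17 | 101 17-27 |
Completion: 101=27  102=3  103=11  104=17
Waiting(102) = turnaround − burst = 3 − 3 = 0

0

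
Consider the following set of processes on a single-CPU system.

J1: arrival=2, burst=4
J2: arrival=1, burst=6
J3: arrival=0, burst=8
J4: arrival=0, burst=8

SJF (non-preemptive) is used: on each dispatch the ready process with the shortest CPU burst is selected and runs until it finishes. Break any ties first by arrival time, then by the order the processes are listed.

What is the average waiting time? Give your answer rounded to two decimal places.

8.75

Timeline: | J3 0-8 | J1 8-12 | J2 12-18 | J4 18-26 |
Completion: J1=12  J2=18  J3=8  J4=26
Waiting times: J1=6, J2=11, J3=0, J4=18
Average waiting = (6+11+0+18) / 4 = 35/4 = 8.75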